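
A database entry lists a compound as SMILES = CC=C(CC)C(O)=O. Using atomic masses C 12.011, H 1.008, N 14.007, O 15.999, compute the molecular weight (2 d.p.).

114.14 g/mol

First, the molecular formula is C6H10O2 (counting implicit H from valence).
  C: 6 × 12.011 = 72.066
  H: 10 × 1.008 = 10.080
  O: 2 × 15.999 = 31.998
Sum: 6×12.011 + 10×1.008 + 2×15.999 = 114.144 → 114.14 g/mol.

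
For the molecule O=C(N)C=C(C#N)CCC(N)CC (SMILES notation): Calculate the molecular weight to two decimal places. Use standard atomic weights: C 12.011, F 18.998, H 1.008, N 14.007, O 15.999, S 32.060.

181.24 g/mol

First, the molecular formula is C9H15N3O (counting implicit H from valence).
  C: 9 × 12.011 = 108.099
  H: 15 × 1.008 = 15.120
  N: 3 × 14.007 = 42.021
  O: 1 × 15.999 = 15.999
Sum: 9×12.011 + 15×1.008 + 3×14.007 + 1×15.999 = 181.239 → 181.24 g/mol.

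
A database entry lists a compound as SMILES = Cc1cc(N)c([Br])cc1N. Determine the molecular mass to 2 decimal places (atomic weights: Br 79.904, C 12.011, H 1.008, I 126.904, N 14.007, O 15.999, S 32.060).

First, the molecular formula is C7H9BrN2 (counting implicit H from valence).
  Br: 1 × 79.904 = 79.904
  C: 7 × 12.011 = 84.077
  H: 9 × 1.008 = 9.072
  N: 2 × 14.007 = 28.014
Sum: 1×79.904 + 7×12.011 + 9×1.008 + 2×14.007 = 201.067 → 201.07 g/mol.

201.07 g/mol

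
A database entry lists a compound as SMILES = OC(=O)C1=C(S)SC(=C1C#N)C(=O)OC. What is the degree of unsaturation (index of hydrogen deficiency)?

Molecular formula: C8H5NO4S2.
DoU = (2C + 2 + N − H − X) / 2, where X is the halogen count and O/S are ignored.
    = (2·8 + 2 + 1 − 5 − 0) / 2 = 14 / 2 = 7.

7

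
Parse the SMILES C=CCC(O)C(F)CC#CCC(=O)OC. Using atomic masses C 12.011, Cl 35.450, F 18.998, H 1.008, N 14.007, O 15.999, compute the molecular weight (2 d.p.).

214.24 g/mol

First, the molecular formula is C11H15FO3 (counting implicit H from valence).
  C: 11 × 12.011 = 132.121
  F: 1 × 18.998 = 18.998
  H: 15 × 1.008 = 15.120
  O: 3 × 15.999 = 47.997
Sum: 11×12.011 + 1×18.998 + 15×1.008 + 3×15.999 = 214.236 → 214.24 g/mol.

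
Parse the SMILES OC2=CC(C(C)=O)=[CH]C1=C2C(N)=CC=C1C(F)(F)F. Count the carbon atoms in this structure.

Count every carbon token in the SMILES (each C, including those in ring-closure positions and inside branches).
Carbon count: 13.

13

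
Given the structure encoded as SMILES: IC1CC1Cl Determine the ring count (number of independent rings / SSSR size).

In SMILES, each pair of matching ring-closure digits denotes one ring-closing bond; the number of such bonds equals the number of independent rings.
Ring-closure bonds here: 1.

1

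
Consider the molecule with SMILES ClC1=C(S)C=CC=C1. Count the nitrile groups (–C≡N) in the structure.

Scan the SMILES for the nitrile motif — none present.
Groups that are present: 1 thiol.

0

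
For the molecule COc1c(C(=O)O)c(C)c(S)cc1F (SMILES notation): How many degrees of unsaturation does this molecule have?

5

Molecular formula: C9H9FO3S.
DoU = (2C + 2 + N − H − X) / 2, where X is the halogen count and O/S are ignored.
    = (2·9 + 2 + 0 − 9 − 1) / 2 = 10 / 2 = 5.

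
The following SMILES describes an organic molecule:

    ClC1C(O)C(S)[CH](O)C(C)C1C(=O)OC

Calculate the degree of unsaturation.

2

Degree of unsaturation = (number of rings) + (number of π bonds).
Ring closures in the SMILES: 1.
π bonds: 1 double bond (each 1 DoU) → 1 DoU from unsaturation.
Total DoU = 1 + 1 = 2.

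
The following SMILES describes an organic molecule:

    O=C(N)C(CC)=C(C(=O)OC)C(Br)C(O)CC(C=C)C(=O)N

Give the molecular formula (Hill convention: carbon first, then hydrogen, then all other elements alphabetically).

C14H21BrN2O5

Walk through each heavy atom and fill implicit hydrogens from standard valence (C 4, N 3, O 2, S 2, halogen 1):
  atom 1: O, bond orders sum to 2 (valence 2) → 0 H
  atom 2: C, bond orders sum to 4 (valence 4) → 0 H
  atom 3: N, bond orders sum to 1 (valence 3) → 2 H
  atom 4: C, bond orders sum to 4 (valence 4) → 0 H
  atom 5: C, bond orders sum to 2 (valence 4) → 2 H
  atom 6: C, bond orders sum to 1 (valence 4) → 3 H
  atom 7: C, bond orders sum to 4 (valence 4) → 0 H
  atom 8: C, bond orders sum to 4 (valence 4) → 0 H
  atom 9: O, bond orders sum to 2 (valence 2) → 0 H
  atom 10: O, bond orders sum to 2 (valence 2) → 0 H
  atom 11: C, bond orders sum to 1 (valence 4) → 3 H
  atom 12: C, bond orders sum to 3 (valence 4) → 1 H
  atom 13: Br (halogen, monovalent) → 0 H
  atom 14: C, bond orders sum to 3 (valence 4) → 1 H
  atom 15: O, bond orders sum to 1 (valence 2) → 1 H
  atom 16: C, bond orders sum to 2 (valence 4) → 2 H
  atom 17: C, bond orders sum to 3 (valence 4) → 1 H
  atom 18: C, bond orders sum to 3 (valence 4) → 1 H
  atom 19: C, bond orders sum to 2 (valence 4) → 2 H
  atom 20: C, bond orders sum to 4 (valence 4) → 0 H
  atom 21: O, bond orders sum to 2 (valence 2) → 0 H
  atom 22: N, bond orders sum to 1 (valence 3) → 2 H
Totals → C:14, H:21, Br:1, N:2, O:5.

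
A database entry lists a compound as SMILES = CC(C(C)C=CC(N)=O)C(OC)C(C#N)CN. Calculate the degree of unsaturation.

Degree of unsaturation = (number of rings) + (number of π bonds).
Ring closures in the SMILES: 0.
π bonds: 2 double bonds (each 1 DoU), 1 triple bond (each 2 DoU) → 4 DoU from unsaturation.
Total DoU = 0 + 4 = 4.

4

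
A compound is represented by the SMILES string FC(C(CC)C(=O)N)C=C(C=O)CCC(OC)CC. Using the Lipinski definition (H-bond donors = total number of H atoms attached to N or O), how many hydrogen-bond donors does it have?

Donors: find every N or O and count the H atoms it carries.
  atom 7 (O): bond orders sum to 2 → 0 H
  atom 8 (N): bond orders sum to 1 → 2 H
  atom 12 (O): bond orders sum to 2 → 0 H
  atom 16 (O): bond orders sum to 2 → 0 H
Lipinski HBD = 2.

2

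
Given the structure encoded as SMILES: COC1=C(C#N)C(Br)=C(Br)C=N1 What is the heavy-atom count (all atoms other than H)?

Every atom symbol written in the SMILES (organic subset) is one heavy atom; implicit H are not written.
Heavy atoms by element → Br:2, C:7, N:2, O:1.
Total: 12.

12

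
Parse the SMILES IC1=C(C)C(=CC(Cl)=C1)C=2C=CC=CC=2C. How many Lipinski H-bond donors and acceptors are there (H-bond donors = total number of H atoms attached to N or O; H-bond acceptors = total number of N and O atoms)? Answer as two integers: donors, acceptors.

0, 0

Donors: find every N or O and count the H atoms it carries.
  (no N or O atoms present)
Lipinski HBD = 0.
Acceptors: N atoms = 0, O atoms = 0 → HBA = 0.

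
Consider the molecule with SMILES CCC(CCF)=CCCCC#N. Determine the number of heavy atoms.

Every atom symbol written in the SMILES (organic subset) is one heavy atom; implicit H are not written.
Heavy atoms by element → C:10, F:1, N:1.
Total: 12.

12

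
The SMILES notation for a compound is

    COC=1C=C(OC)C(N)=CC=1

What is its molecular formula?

C8H11NO2

Walk through each heavy atom and fill implicit hydrogens from standard valence (C 4, N 3, O 2, S 2, halogen 1):
  atom 1: C, bond orders sum to 1 (valence 4) → 3 H
  atom 2: O, bond orders sum to 2 (valence 2) → 0 H
  atom 3: C, bond orders sum to 4 (valence 4) → 0 H
  atom 4: C, bond orders sum to 3 (valence 4) → 1 H
  atom 5: C, bond orders sum to 4 (valence 4) → 0 H
  atom 6: O, bond orders sum to 2 (valence 2) → 0 H
  atom 7: C, bond orders sum to 1 (valence 4) → 3 H
  atom 8: C, bond orders sum to 4 (valence 4) → 0 H
  atom 9: N, bond orders sum to 1 (valence 3) → 2 H
  atom 10: C, bond orders sum to 3 (valence 4) → 1 H
  atom 11: C, bond orders sum to 3 (valence 4) → 1 H
Totals → C:8, H:11, N:1, O:2.
In Hill order: C8H11NO2.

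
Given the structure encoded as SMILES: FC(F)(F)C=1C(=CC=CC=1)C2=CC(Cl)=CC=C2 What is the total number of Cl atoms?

Scan the SMILES for Cl atoms (remember two-letter symbols like Cl and Br are single atoms).
Chlorine count: 1.

1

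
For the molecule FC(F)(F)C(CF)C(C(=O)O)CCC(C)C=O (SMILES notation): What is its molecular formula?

Walk through each heavy atom and fill implicit hydrogens from standard valence (C 4, N 3, O 2, S 2, halogen 1):
  atom 1: F (halogen, monovalent) → 0 H
  atom 2: C, bond orders sum to 4 (valence 4) → 0 H
  atom 3: F (halogen, monovalent) → 0 H
  atom 4: F (halogen, monovalent) → 0 H
  atom 5: C, bond orders sum to 3 (valence 4) → 1 H
  atom 6: C, bond orders sum to 2 (valence 4) → 2 H
  atom 7: F (halogen, monovalent) → 0 H
  atom 8: C, bond orders sum to 3 (valence 4) → 1 H
  atom 9: C, bond orders sum to 4 (valence 4) → 0 H
  atom 10: O, bond orders sum to 2 (valence 2) → 0 H
  atom 11: O, bond orders sum to 1 (valence 2) → 1 H
  atom 12: C, bond orders sum to 2 (valence 4) → 2 H
  atom 13: C, bond orders sum to 2 (valence 4) → 2 H
  atom 14: C, bond orders sum to 3 (valence 4) → 1 H
  atom 15: C, bond orders sum to 1 (valence 4) → 3 H
  atom 16: C, bond orders sum to 3 (valence 4) → 1 H
  atom 17: O, bond orders sum to 2 (valence 2) → 0 H
Totals → C:10, H:14, F:4, O:3.

C10H14F4O3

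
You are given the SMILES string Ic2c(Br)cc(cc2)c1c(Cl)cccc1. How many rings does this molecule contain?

2

In SMILES, each pair of matching ring-closure digits denotes one ring-closing bond; the number of such bonds equals the number of independent rings.
Ring-closure bonds here: 2.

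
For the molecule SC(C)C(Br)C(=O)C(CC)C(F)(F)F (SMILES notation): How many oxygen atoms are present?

1

Scan the SMILES for O atoms (remember two-letter symbols like Cl and Br are single atoms).
Oxygen count: 1.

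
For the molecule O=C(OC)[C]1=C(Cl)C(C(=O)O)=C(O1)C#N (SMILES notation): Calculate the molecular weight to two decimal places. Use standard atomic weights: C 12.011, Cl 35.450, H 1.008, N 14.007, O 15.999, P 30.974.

229.57 g/mol

First, the molecular formula is C8H4ClNO5 (counting implicit H from valence).
  C: 8 × 12.011 = 96.088
  Cl: 1 × 35.450 = 35.450
  H: 4 × 1.008 = 4.032
  N: 1 × 14.007 = 14.007
  O: 5 × 15.999 = 79.995
Sum: 8×12.011 + 1×35.450 + 4×1.008 + 1×14.007 + 5×15.999 = 229.572 → 229.57 g/mol.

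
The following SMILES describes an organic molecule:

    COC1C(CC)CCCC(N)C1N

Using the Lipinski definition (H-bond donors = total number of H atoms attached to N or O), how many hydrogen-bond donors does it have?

4

Donors: find every N or O and count the H atoms it carries.
  atom 2 (O): bond orders sum to 2 → 0 H
  atom 11 (N): bond orders sum to 1 → 2 H
  atom 13 (N): bond orders sum to 1 → 2 H
Lipinski HBD = 4.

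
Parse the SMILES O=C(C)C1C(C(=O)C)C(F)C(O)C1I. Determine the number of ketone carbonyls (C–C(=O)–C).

2

The ketone motif appears at heavy-atom positions 2, 6 in the SMILES.
Other groups present: 1 hydroxyl.
Ketone count: 2.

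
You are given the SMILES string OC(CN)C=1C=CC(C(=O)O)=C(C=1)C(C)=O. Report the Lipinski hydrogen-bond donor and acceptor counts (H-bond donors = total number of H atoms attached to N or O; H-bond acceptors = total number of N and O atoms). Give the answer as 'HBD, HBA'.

Donors: find every N or O and count the H atoms it carries.
  atom 1 (O): bond orders sum to 1 → 1 H
  atom 4 (N): bond orders sum to 1 → 2 H
  atom 10 (O): bond orders sum to 2 → 0 H
  atom 11 (O): bond orders sum to 1 → 1 H
  atom 16 (O): bond orders sum to 2 → 0 H
Lipinski HBD = 4.
Acceptors: N atoms = 1, O atoms = 4 → HBA = 5.

4, 5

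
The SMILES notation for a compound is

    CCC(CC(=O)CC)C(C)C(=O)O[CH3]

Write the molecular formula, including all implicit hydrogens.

C11H20O3

Walk through each heavy atom and fill implicit hydrogens from standard valence (C 4, N 3, O 2, S 2, halogen 1):
  atom 1: C, bond orders sum to 1 (valence 4) → 3 H
  atom 2: C, bond orders sum to 2 (valence 4) → 2 H
  atom 3: C, bond orders sum to 3 (valence 4) → 1 H
  atom 4: C, bond orders sum to 2 (valence 4) → 2 H
  atom 5: C, bond orders sum to 4 (valence 4) → 0 H
  atom 6: O, bond orders sum to 2 (valence 2) → 0 H
  atom 7: C, bond orders sum to 2 (valence 4) → 2 H
  atom 8: C, bond orders sum to 1 (valence 4) → 3 H
  atom 9: C, bond orders sum to 3 (valence 4) → 1 H
  atom 10: C, bond orders sum to 1 (valence 4) → 3 H
  atom 11: C, bond orders sum to 4 (valence 4) → 0 H
  atom 12: O, bond orders sum to 2 (valence 2) → 0 H
  atom 13: O, bond orders sum to 2 (valence 2) → 0 H
  atom 14: C with explicit H count 3
Totals → C:11, H:20, O:3.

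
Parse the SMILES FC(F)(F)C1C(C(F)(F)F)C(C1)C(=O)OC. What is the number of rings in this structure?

In SMILES, each pair of matching ring-closure digits denotes one ring-closing bond; the number of such bonds equals the number of independent rings.
Ring-closure bonds here: 1.

1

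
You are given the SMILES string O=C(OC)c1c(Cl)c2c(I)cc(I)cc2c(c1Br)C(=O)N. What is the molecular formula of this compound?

Walk through each heavy atom and fill implicit hydrogens from standard valence (C 4, N 3, O 2, S 2, halogen 1); for lowercase aromatic atoms, an aromatic c carries 1 H when it has two neighbours and 0 H with three, and aromatic n carries 0 H:
  atom 1: O, bond orders sum to 2 (valence 2) → 0 H
  atom 2: C, bond orders sum to 4 (valence 4) → 0 H
  atom 3: O, bond orders sum to 2 (valence 2) → 0 H
  atom 4: C, bond orders sum to 1 (valence 4) → 3 H
  atom 5: aromatic c, 3 neighbours → 0 H
  atom 6: aromatic c, 3 neighbours → 0 H
  atom 7: Cl (halogen, monovalent) → 0 H
  atom 8: aromatic c, 3 neighbours → 0 H
  atom 9: aromatic c, 3 neighbours → 0 H
  atom 10: I (halogen, monovalent) → 0 H
  atom 11: aromatic c, 2 neighbours → 1 H
  atom 12: aromatic c, 3 neighbours → 0 H
  atom 13: I (halogen, monovalent) → 0 H
  atom 14: aromatic c, 2 neighbours → 1 H
  atom 15: aromatic c, 3 neighbours → 0 H
  atom 16: aromatic c, 3 neighbours → 0 H
  atom 17: aromatic c, 3 neighbours → 0 H
  atom 18: Br (halogen, monovalent) → 0 H
  atom 19: C, bond orders sum to 4 (valence 4) → 0 H
  atom 20: O, bond orders sum to 2 (valence 2) → 0 H
  atom 21: N, bond orders sum to 1 (valence 3) → 2 H
Totals → C:13, H:7, Br:1, Cl:1, I:2, N:1, O:3.

C13H7BrClI2NO3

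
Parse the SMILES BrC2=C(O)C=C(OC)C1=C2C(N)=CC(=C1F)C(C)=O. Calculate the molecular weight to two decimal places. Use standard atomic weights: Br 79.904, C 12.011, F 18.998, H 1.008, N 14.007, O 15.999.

328.14 g/mol

First, the molecular formula is C13H11BrFNO3 (counting implicit H from valence).
  Br: 1 × 79.904 = 79.904
  C: 13 × 12.011 = 156.143
  F: 1 × 18.998 = 18.998
  H: 11 × 1.008 = 11.088
  N: 1 × 14.007 = 14.007
  O: 3 × 15.999 = 47.997
Sum: 1×79.904 + 13×12.011 + 1×18.998 + 11×1.008 + 1×14.007 + 3×15.999 = 328.137 → 328.14 g/mol.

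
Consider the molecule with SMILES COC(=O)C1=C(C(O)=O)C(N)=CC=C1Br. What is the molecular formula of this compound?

Walk through each heavy atom and fill implicit hydrogens from standard valence (C 4, N 3, O 2, S 2, halogen 1):
  atom 1: C, bond orders sum to 1 (valence 4) → 3 H
  atom 2: O, bond orders sum to 2 (valence 2) → 0 H
  atom 3: C, bond orders sum to 4 (valence 4) → 0 H
  atom 4: O, bond orders sum to 2 (valence 2) → 0 H
  atom 5: C, bond orders sum to 4 (valence 4) → 0 H
  atom 6: C, bond orders sum to 4 (valence 4) → 0 H
  atom 7: C, bond orders sum to 4 (valence 4) → 0 H
  atom 8: O, bond orders sum to 1 (valence 2) → 1 H
  atom 9: O, bond orders sum to 2 (valence 2) → 0 H
  atom 10: C, bond orders sum to 4 (valence 4) → 0 H
  atom 11: N, bond orders sum to 1 (valence 3) → 2 H
  atom 12: C, bond orders sum to 3 (valence 4) → 1 H
  atom 13: C, bond orders sum to 3 (valence 4) → 1 H
  atom 14: C, bond orders sum to 4 (valence 4) → 0 H
  atom 15: Br (halogen, monovalent) → 0 H
Totals → C:9, H:8, Br:1, N:1, O:4.

C9H8BrNO4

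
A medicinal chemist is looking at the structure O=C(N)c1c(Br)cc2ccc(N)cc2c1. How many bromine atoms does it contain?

1

Scan the SMILES for Br atoms (remember two-letter symbols like Cl and Br are single atoms).
Bromine count: 1.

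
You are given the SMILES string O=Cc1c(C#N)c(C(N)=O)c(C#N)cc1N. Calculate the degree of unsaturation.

Molecular formula: C10H6N4O2.
DoU = (2C + 2 + N − H − X) / 2, where X is the halogen count and O/S are ignored.
    = (2·10 + 2 + 4 − 6 − 0) / 2 = 20 / 2 = 10.

10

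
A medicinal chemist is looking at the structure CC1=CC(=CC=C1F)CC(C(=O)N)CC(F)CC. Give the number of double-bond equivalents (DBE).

5

Molecular formula: C14H19F2NO.
DoU = (2C + 2 + N − H − X) / 2, where X is the halogen count and O/S are ignored.
    = (2·14 + 2 + 1 − 19 − 2) / 2 = 10 / 2 = 5.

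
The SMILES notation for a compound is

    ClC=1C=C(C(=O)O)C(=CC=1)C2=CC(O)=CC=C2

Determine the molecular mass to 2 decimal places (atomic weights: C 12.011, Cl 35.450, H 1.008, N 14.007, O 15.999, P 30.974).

First, the molecular formula is C13H9ClO3 (counting implicit H from valence).
  C: 13 × 12.011 = 156.143
  Cl: 1 × 35.450 = 35.450
  H: 9 × 1.008 = 9.072
  O: 3 × 15.999 = 47.997
Sum: 13×12.011 + 1×35.450 + 9×1.008 + 3×15.999 = 248.662 → 248.66 g/mol.

248.66 g/mol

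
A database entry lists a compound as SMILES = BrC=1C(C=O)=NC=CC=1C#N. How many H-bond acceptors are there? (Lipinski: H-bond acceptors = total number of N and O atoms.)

3

N atoms: 2; O atoms: 1.
Lipinski HBA = 2 + 1 = 3.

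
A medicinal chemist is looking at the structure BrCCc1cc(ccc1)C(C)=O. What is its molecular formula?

C10H11BrO

Walk through each heavy atom and fill implicit hydrogens from standard valence (C 4, N 3, O 2, S 2, halogen 1); for lowercase aromatic atoms, an aromatic c carries 1 H when it has two neighbours and 0 H with three, and aromatic n carries 0 H:
  atom 1: Br (halogen, monovalent) → 0 H
  atom 2: C, bond orders sum to 2 (valence 4) → 2 H
  atom 3: C, bond orders sum to 2 (valence 4) → 2 H
  atom 4: aromatic c, 3 neighbours → 0 H
  atom 5: aromatic c, 2 neighbours → 1 H
  atom 6: aromatic c, 3 neighbours → 0 H
  atom 7: aromatic c, 2 neighbours → 1 H
  atom 8: aromatic c, 2 neighbours → 1 H
  atom 9: aromatic c, 2 neighbours → 1 H
  atom 10: C, bond orders sum to 4 (valence 4) → 0 H
  atom 11: C, bond orders sum to 1 (valence 4) → 3 H
  atom 12: O, bond orders sum to 2 (valence 2) → 0 H
Totals → C:10, H:11, Br:1, O:1.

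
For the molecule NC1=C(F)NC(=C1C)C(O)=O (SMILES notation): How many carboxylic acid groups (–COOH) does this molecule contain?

1

The carboxylic acid motif appears at heavy-atom position 9 in the SMILES.
Other groups present: 1 primary amine.
Carboxylic acid count: 1.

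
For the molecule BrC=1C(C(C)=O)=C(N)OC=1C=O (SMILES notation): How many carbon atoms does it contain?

Count every carbon token in the SMILES (each C, including those in ring-closure positions and inside branches).
Carbon count: 7.

7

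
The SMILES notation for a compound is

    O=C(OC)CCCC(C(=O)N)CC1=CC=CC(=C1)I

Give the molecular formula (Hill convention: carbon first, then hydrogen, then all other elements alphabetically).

C14H18INO3

Walk through each heavy atom and fill implicit hydrogens from standard valence (C 4, N 3, O 2, S 2, halogen 1):
  atom 1: O, bond orders sum to 2 (valence 2) → 0 H
  atom 2: C, bond orders sum to 4 (valence 4) → 0 H
  atom 3: O, bond orders sum to 2 (valence 2) → 0 H
  atom 4: C, bond orders sum to 1 (valence 4) → 3 H
  atom 5: C, bond orders sum to 2 (valence 4) → 2 H
  atom 6: C, bond orders sum to 2 (valence 4) → 2 H
  atom 7: C, bond orders sum to 2 (valence 4) → 2 H
  atom 8: C, bond orders sum to 3 (valence 4) → 1 H
  atom 9: C, bond orders sum to 4 (valence 4) → 0 H
  atom 10: O, bond orders sum to 2 (valence 2) → 0 H
  atom 11: N, bond orders sum to 1 (valence 3) → 2 H
  atom 12: C, bond orders sum to 2 (valence 4) → 2 H
  atom 13: C, bond orders sum to 4 (valence 4) → 0 H
  atom 14: C, bond orders sum to 3 (valence 4) → 1 H
  atom 15: C, bond orders sum to 3 (valence 4) → 1 H
  atom 16: C, bond orders sum to 3 (valence 4) → 1 H
  atom 17: C, bond orders sum to 4 (valence 4) → 0 H
  atom 18: C, bond orders sum to 3 (valence 4) → 1 H
  atom 19: I (halogen, monovalent) → 0 H
Totals → C:14, H:18, I:1, N:1, O:3.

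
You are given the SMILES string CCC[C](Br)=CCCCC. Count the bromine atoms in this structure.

1

Scan the SMILES for Br atoms (remember two-letter symbols like Cl and Br are single atoms).
Bromine count: 1.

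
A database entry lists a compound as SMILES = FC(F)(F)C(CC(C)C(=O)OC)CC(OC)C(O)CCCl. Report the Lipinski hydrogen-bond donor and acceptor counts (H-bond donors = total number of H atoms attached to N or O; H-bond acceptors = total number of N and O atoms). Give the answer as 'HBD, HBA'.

1, 4

Donors: find every N or O and count the H atoms it carries.
  atom 10 (O): bond orders sum to 2 → 0 H
  atom 11 (O): bond orders sum to 2 → 0 H
  atom 15 (O): bond orders sum to 2 → 0 H
  atom 18 (O): bond orders sum to 1 → 1 H
Lipinski HBD = 1.
Acceptors: N atoms = 0, O atoms = 4 → HBA = 4.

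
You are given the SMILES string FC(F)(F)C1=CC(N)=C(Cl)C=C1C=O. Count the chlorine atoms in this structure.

1

Scan the SMILES for Cl atoms (remember two-letter symbols like Cl and Br are single atoms).
Chlorine count: 1.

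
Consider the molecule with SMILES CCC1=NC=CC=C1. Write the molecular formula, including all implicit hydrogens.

C7H9N

Walk through each heavy atom and fill implicit hydrogens from standard valence (C 4, N 3, O 2, S 2, halogen 1):
  atom 1: C, bond orders sum to 1 (valence 4) → 3 H
  atom 2: C, bond orders sum to 2 (valence 4) → 2 H
  atom 3: C, bond orders sum to 4 (valence 4) → 0 H
  atom 4: N, bond orders sum to 3 (valence 3) → 0 H
  atom 5: C, bond orders sum to 3 (valence 4) → 1 H
  atom 6: C, bond orders sum to 3 (valence 4) → 1 H
  atom 7: C, bond orders sum to 3 (valence 4) → 1 H
  atom 8: C, bond orders sum to 3 (valence 4) → 1 H
Totals → C:7, H:9, N:1.
In Hill order: C7H9N.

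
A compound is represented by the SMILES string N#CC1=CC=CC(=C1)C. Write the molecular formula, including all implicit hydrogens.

Walk through each heavy atom and fill implicit hydrogens from standard valence (C 4, N 3, O 2, S 2, halogen 1):
  atom 1: N, bond orders sum to 3 (valence 3) → 0 H
  atom 2: C, bond orders sum to 4 (valence 4) → 0 H
  atom 3: C, bond orders sum to 4 (valence 4) → 0 H
  atom 4: C, bond orders sum to 3 (valence 4) → 1 H
  atom 5: C, bond orders sum to 3 (valence 4) → 1 H
  atom 6: C, bond orders sum to 3 (valence 4) → 1 H
  atom 7: C, bond orders sum to 4 (valence 4) → 0 H
  atom 8: C, bond orders sum to 3 (valence 4) → 1 H
  atom 9: C, bond orders sum to 1 (valence 4) → 3 H
Totals → C:8, H:7, N:1.
In Hill order: C8H7N.

C8H7N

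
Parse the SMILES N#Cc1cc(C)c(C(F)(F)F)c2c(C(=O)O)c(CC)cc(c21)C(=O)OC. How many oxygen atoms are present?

Scan the SMILES for O atoms (remember two-letter symbols like Cl and Br are single atoms).
Oxygen count: 4.

4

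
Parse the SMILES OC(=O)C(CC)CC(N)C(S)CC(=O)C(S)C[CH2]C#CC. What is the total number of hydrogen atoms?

25

Walk through each heavy atom and fill implicit hydrogens from standard valence (C 4, N 3, O 2, S 2, halogen 1):
  atom 1: O, bond orders sum to 1 (valence 2) → 1 H
  atom 2: C, bond orders sum to 4 (valence 4) → 0 H
  atom 3: O, bond orders sum to 2 (valence 2) → 0 H
  atom 4: C, bond orders sum to 3 (valence 4) → 1 H
  atom 5: C, bond orders sum to 2 (valence 4) → 2 H
  atom 6: C, bond orders sum to 1 (valence 4) → 3 H
  atom 7: C, bond orders sum to 2 (valence 4) → 2 H
  atom 8: C, bond orders sum to 3 (valence 4) → 1 H
  atom 9: N, bond orders sum to 1 (valence 3) → 2 H
  atom 10: C, bond orders sum to 3 (valence 4) → 1 H
  atom 11: S, bond orders sum to 1 (valence 2) → 1 H
  atom 12: C, bond orders sum to 2 (valence 4) → 2 H
  atom 13: C, bond orders sum to 4 (valence 4) → 0 H
  atom 14: O, bond orders sum to 2 (valence 2) → 0 H
  atom 15: C, bond orders sum to 3 (valence 4) → 1 H
  atom 16: S, bond orders sum to 1 (valence 2) → 1 H
  atom 17: C, bond orders sum to 2 (valence 4) → 2 H
  atom 18: C with explicit H count 2
  atom 19: C, bond orders sum to 4 (valence 4) → 0 H
  atom 20: C, bond orders sum to 4 (valence 4) → 0 H
  atom 21: C, bond orders sum to 1 (valence 4) → 3 H
Total hydrogens: 25.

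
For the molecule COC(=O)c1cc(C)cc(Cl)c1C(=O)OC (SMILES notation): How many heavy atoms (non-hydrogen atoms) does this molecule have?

Every atom symbol written in the SMILES (organic subset) is one heavy atom; implicit H are not written.
Heavy atoms by element → C:11, Cl:1, O:4.
Total: 16.

16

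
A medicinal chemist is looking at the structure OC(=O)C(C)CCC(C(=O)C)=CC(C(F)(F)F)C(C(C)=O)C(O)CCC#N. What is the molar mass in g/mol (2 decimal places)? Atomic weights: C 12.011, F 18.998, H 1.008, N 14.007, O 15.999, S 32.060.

391.39 g/mol

First, the molecular formula is C18H24F3NO5 (counting implicit H from valence).
  C: 18 × 12.011 = 216.198
  F: 3 × 18.998 = 56.994
  H: 24 × 1.008 = 24.192
  N: 1 × 14.007 = 14.007
  O: 5 × 15.999 = 79.995
Sum: 18×12.011 + 3×18.998 + 24×1.008 + 1×14.007 + 5×15.999 = 391.386 → 391.39 g/mol.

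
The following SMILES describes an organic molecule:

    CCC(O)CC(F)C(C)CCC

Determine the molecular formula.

Walk through each heavy atom and fill implicit hydrogens from standard valence (C 4, N 3, O 2, S 2, halogen 1):
  atom 1: C, bond orders sum to 1 (valence 4) → 3 H
  atom 2: C, bond orders sum to 2 (valence 4) → 2 H
  atom 3: C, bond orders sum to 3 (valence 4) → 1 H
  atom 4: O, bond orders sum to 1 (valence 2) → 1 H
  atom 5: C, bond orders sum to 2 (valence 4) → 2 H
  atom 6: C, bond orders sum to 3 (valence 4) → 1 H
  atom 7: F (halogen, monovalent) → 0 H
  atom 8: C, bond orders sum to 3 (valence 4) → 1 H
  atom 9: C, bond orders sum to 1 (valence 4) → 3 H
  atom 10: C, bond orders sum to 2 (valence 4) → 2 H
  atom 11: C, bond orders sum to 2 (valence 4) → 2 H
  atom 12: C, bond orders sum to 1 (valence 4) → 3 H
Totals → C:10, H:21, F:1, O:1.

C10H21FO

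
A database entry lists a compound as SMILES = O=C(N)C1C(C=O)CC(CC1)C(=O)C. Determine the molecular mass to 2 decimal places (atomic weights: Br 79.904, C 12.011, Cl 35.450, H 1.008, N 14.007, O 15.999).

First, the molecular formula is C10H15NO3 (counting implicit H from valence).
  C: 10 × 12.011 = 120.110
  H: 15 × 1.008 = 15.120
  N: 1 × 14.007 = 14.007
  O: 3 × 15.999 = 47.997
Sum: 10×12.011 + 15×1.008 + 1×14.007 + 3×15.999 = 197.234 → 197.23 g/mol.

197.23 g/mol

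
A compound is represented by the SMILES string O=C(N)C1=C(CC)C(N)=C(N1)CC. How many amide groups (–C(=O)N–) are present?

The amide motif appears at heavy-atom position 2 in the SMILES.
Other groups present: 1 primary amine.
Amide count: 1.

1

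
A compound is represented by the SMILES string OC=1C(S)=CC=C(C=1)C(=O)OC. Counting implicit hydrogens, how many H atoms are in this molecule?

8

Walk through each heavy atom and fill implicit hydrogens from standard valence (C 4, N 3, O 2, S 2, halogen 1):
  atom 1: O, bond orders sum to 1 (valence 2) → 1 H
  atom 2: C, bond orders sum to 4 (valence 4) → 0 H
  atom 3: C, bond orders sum to 4 (valence 4) → 0 H
  atom 4: S, bond orders sum to 1 (valence 2) → 1 H
  atom 5: C, bond orders sum to 3 (valence 4) → 1 H
  atom 6: C, bond orders sum to 3 (valence 4) → 1 H
  atom 7: C, bond orders sum to 4 (valence 4) → 0 H
  atom 8: C, bond orders sum to 3 (valence 4) → 1 H
  atom 9: C, bond orders sum to 4 (valence 4) → 0 H
  atom 10: O, bond orders sum to 2 (valence 2) → 0 H
  atom 11: O, bond orders sum to 2 (valence 2) → 0 H
  atom 12: C, bond orders sum to 1 (valence 4) → 3 H
Total hydrogens: 8.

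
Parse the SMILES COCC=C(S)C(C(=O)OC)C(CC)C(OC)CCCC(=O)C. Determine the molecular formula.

C17H30O5S

Walk through each heavy atom and fill implicit hydrogens from standard valence (C 4, N 3, O 2, S 2, halogen 1):
  atom 1: C, bond orders sum to 1 (valence 4) → 3 H
  atom 2: O, bond orders sum to 2 (valence 2) → 0 H
  atom 3: C, bond orders sum to 2 (valence 4) → 2 H
  atom 4: C, bond orders sum to 3 (valence 4) → 1 H
  atom 5: C, bond orders sum to 4 (valence 4) → 0 H
  atom 6: S, bond orders sum to 1 (valence 2) → 1 H
  atom 7: C, bond orders sum to 3 (valence 4) → 1 H
  atom 8: C, bond orders sum to 4 (valence 4) → 0 H
  atom 9: O, bond orders sum to 2 (valence 2) → 0 H
  atom 10: O, bond orders sum to 2 (valence 2) → 0 H
  atom 11: C, bond orders sum to 1 (valence 4) → 3 H
  atom 12: C, bond orders sum to 3 (valence 4) → 1 H
  atom 13: C, bond orders sum to 2 (valence 4) → 2 H
  atom 14: C, bond orders sum to 1 (valence 4) → 3 H
  atom 15: C, bond orders sum to 3 (valence 4) → 1 H
  atom 16: O, bond orders sum to 2 (valence 2) → 0 H
  atom 17: C, bond orders sum to 1 (valence 4) → 3 H
  atom 18: C, bond orders sum to 2 (valence 4) → 2 H
  atom 19: C, bond orders sum to 2 (valence 4) → 2 H
  atom 20: C, bond orders sum to 2 (valence 4) → 2 H
  atom 21: C, bond orders sum to 4 (valence 4) → 0 H
  atom 22: O, bond orders sum to 2 (valence 2) → 0 H
  atom 23: C, bond orders sum to 1 (valence 4) → 3 H
Totals → C:17, H:30, O:5, S:1.
In Hill order: C17H30O5S.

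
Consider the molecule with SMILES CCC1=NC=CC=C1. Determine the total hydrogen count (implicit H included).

9

Walk through each heavy atom and fill implicit hydrogens from standard valence (C 4, N 3, O 2, S 2, halogen 1):
  atom 1: C, bond orders sum to 1 (valence 4) → 3 H
  atom 2: C, bond orders sum to 2 (valence 4) → 2 H
  atom 3: C, bond orders sum to 4 (valence 4) → 0 H
  atom 4: N, bond orders sum to 3 (valence 3) → 0 H
  atom 5: C, bond orders sum to 3 (valence 4) → 1 H
  atom 6: C, bond orders sum to 3 (valence 4) → 1 H
  atom 7: C, bond orders sum to 3 (valence 4) → 1 H
  atom 8: C, bond orders sum to 3 (valence 4) → 1 H
Total hydrogens: 9.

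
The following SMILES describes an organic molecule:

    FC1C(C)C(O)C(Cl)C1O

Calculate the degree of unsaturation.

1

Degree of unsaturation = (number of rings) + (number of π bonds).
Ring closures in the SMILES: 1.
π bonds: none → 0 DoU from unsaturation.
Total DoU = 1 + 0 = 1.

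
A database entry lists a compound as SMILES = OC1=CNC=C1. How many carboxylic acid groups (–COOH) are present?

0

Scan the SMILES for the carboxylic acid motif — none present.
Groups that are present: 1 hydroxyl.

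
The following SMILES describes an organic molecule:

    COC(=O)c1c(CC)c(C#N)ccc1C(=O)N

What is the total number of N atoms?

Scan the SMILES for N atoms (remember two-letter symbols like Cl and Br are single atoms).
Nitrogen count: 2.

2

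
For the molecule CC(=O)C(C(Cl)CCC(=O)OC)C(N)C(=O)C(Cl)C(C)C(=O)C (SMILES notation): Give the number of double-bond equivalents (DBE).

4

Degree of unsaturation = (number of rings) + (number of π bonds).
Ring closures in the SMILES: 0.
π bonds: 4 double bonds (each 1 DoU) → 4 DoU from unsaturation.
Total DoU = 0 + 4 = 4.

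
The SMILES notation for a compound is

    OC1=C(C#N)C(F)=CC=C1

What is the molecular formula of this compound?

C7H4FNO

Walk through each heavy atom and fill implicit hydrogens from standard valence (C 4, N 3, O 2, S 2, halogen 1):
  atom 1: O, bond orders sum to 1 (valence 2) → 1 H
  atom 2: C, bond orders sum to 4 (valence 4) → 0 H
  atom 3: C, bond orders sum to 4 (valence 4) → 0 H
  atom 4: C, bond orders sum to 4 (valence 4) → 0 H
  atom 5: N, bond orders sum to 3 (valence 3) → 0 H
  atom 6: C, bond orders sum to 4 (valence 4) → 0 H
  atom 7: F (halogen, monovalent) → 0 H
  atom 8: C, bond orders sum to 3 (valence 4) → 1 H
  atom 9: C, bond orders sum to 3 (valence 4) → 1 H
  atom 10: C, bond orders sum to 3 (valence 4) → 1 H
Totals → C:7, H:4, F:1, N:1, O:1.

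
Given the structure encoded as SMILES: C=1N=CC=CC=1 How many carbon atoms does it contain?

Count every carbon token in the SMILES (each C, including those in ring-closure positions and inside branches).
Carbon count: 5.

5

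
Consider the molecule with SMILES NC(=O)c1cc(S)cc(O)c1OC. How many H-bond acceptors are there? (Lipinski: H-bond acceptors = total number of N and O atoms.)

N atoms: 1; O atoms: 3.
Lipinski HBA = 1 + 3 = 4.

4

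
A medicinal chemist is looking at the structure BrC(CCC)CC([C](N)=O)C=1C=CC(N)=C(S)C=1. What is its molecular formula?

Walk through each heavy atom and fill implicit hydrogens from standard valence (C 4, N 3, O 2, S 2, halogen 1):
  atom 1: Br (halogen, monovalent) → 0 H
  atom 2: C, bond orders sum to 3 (valence 4) → 1 H
  atom 3: C, bond orders sum to 2 (valence 4) → 2 H
  atom 4: C, bond orders sum to 2 (valence 4) → 2 H
  atom 5: C, bond orders sum to 1 (valence 4) → 3 H
  atom 6: C, bond orders sum to 2 (valence 4) → 2 H
  atom 7: C, bond orders sum to 3 (valence 4) → 1 H
  atom 8: C with explicit H count 0
  atom 9: N, bond orders sum to 1 (valence 3) → 2 H
  atom 10: O, bond orders sum to 2 (valence 2) → 0 H
  atom 11: C, bond orders sum to 4 (valence 4) → 0 H
  atom 12: C, bond orders sum to 3 (valence 4) → 1 H
  atom 13: C, bond orders sum to 3 (valence 4) → 1 H
  atom 14: C, bond orders sum to 4 (valence 4) → 0 H
  atom 15: N, bond orders sum to 1 (valence 3) → 2 H
  atom 16: C, bond orders sum to 4 (valence 4) → 0 H
  atom 17: S, bond orders sum to 1 (valence 2) → 1 H
  atom 18: C, bond orders sum to 3 (valence 4) → 1 H
Totals → C:13, H:19, Br:1, N:2, O:1, S:1.
In Hill order: C13H19BrN2OS.

C13H19BrN2OS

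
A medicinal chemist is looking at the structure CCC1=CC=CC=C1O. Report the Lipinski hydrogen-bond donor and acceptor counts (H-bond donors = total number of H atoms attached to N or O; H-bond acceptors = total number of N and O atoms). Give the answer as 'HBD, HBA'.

1, 1

Donors: find every N or O and count the H atoms it carries.
  atom 9 (O): bond orders sum to 1 → 1 H
Lipinski HBD = 1.
Acceptors: N atoms = 0, O atoms = 1 → HBA = 1.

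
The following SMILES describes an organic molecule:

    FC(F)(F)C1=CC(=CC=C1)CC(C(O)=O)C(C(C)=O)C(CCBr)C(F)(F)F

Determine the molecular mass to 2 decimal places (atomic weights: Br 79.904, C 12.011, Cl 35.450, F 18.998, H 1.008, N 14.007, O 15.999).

463.21 g/mol

First, the molecular formula is C17H17BrF6O3 (counting implicit H from valence).
  Br: 1 × 79.904 = 79.904
  C: 17 × 12.011 = 204.187
  F: 6 × 18.998 = 113.988
  H: 17 × 1.008 = 17.136
  O: 3 × 15.999 = 47.997
Sum: 1×79.904 + 17×12.011 + 6×18.998 + 17×1.008 + 3×15.999 = 463.212 → 463.21 g/mol.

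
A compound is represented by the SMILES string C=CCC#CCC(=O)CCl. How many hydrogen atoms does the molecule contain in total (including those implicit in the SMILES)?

9

Walk through each heavy atom and fill implicit hydrogens from standard valence (C 4, N 3, O 2, S 2, halogen 1):
  atom 1: C, bond orders sum to 2 (valence 4) → 2 H
  atom 2: C, bond orders sum to 3 (valence 4) → 1 H
  atom 3: C, bond orders sum to 2 (valence 4) → 2 H
  atom 4: C, bond orders sum to 4 (valence 4) → 0 H
  atom 5: C, bond orders sum to 4 (valence 4) → 0 H
  atom 6: C, bond orders sum to 2 (valence 4) → 2 H
  atom 7: C, bond orders sum to 4 (valence 4) → 0 H
  atom 8: O, bond orders sum to 2 (valence 2) → 0 H
  atom 9: C, bond orders sum to 2 (valence 4) → 2 H
  atom 10: Cl (halogen, monovalent) → 0 H
Total hydrogens: 9.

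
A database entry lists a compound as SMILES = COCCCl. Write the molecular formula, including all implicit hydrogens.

Walk through each heavy atom and fill implicit hydrogens from standard valence (C 4, N 3, O 2, S 2, halogen 1):
  atom 1: C, bond orders sum to 1 (valence 4) → 3 H
  atom 2: O, bond orders sum to 2 (valence 2) → 0 H
  atom 3: C, bond orders sum to 2 (valence 4) → 2 H
  atom 4: C, bond orders sum to 2 (valence 4) → 2 H
  atom 5: Cl (halogen, monovalent) → 0 H
Totals → C:3, H:7, Cl:1, O:1.

C3H7ClO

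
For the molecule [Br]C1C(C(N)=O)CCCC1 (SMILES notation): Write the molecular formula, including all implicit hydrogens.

Walk through each heavy atom and fill implicit hydrogens from standard valence (C 4, N 3, O 2, S 2, halogen 1):
  atom 1: Br with explicit H count 0
  atom 2: C, bond orders sum to 3 (valence 4) → 1 H
  atom 3: C, bond orders sum to 3 (valence 4) → 1 H
  atom 4: C, bond orders sum to 4 (valence 4) → 0 H
  atom 5: N, bond orders sum to 1 (valence 3) → 2 H
  atom 6: O, bond orders sum to 2 (valence 2) → 0 H
  atom 7: C, bond orders sum to 2 (valence 4) → 2 H
  atom 8: C, bond orders sum to 2 (valence 4) → 2 H
  atom 9: C, bond orders sum to 2 (valence 4) → 2 H
  atom 10: C, bond orders sum to 2 (valence 4) → 2 H
Totals → C:7, H:12, Br:1, N:1, O:1.

C7H12BrNO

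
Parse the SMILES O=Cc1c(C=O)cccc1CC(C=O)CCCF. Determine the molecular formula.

C14H15FO3

Walk through each heavy atom and fill implicit hydrogens from standard valence (C 4, N 3, O 2, S 2, halogen 1); for lowercase aromatic atoms, an aromatic c carries 1 H when it has two neighbours and 0 H with three, and aromatic n carries 0 H:
  atom 1: O, bond orders sum to 2 (valence 2) → 0 H
  atom 2: C, bond orders sum to 3 (valence 4) → 1 H
  atom 3: aromatic c, 3 neighbours → 0 H
  atom 4: aromatic c, 3 neighbours → 0 H
  atom 5: C, bond orders sum to 3 (valence 4) → 1 H
  atom 6: O, bond orders sum to 2 (valence 2) → 0 H
  atom 7: aromatic c, 2 neighbours → 1 H
  atom 8: aromatic c, 2 neighbours → 1 H
  atom 9: aromatic c, 2 neighbours → 1 H
  atom 10: aromatic c, 3 neighbours → 0 H
  atom 11: C, bond orders sum to 2 (valence 4) → 2 H
  atom 12: C, bond orders sum to 3 (valence 4) → 1 H
  atom 13: C, bond orders sum to 3 (valence 4) → 1 H
  atom 14: O, bond orders sum to 2 (valence 2) → 0 H
  atom 15: C, bond orders sum to 2 (valence 4) → 2 H
  atom 16: C, bond orders sum to 2 (valence 4) → 2 H
  atom 17: C, bond orders sum to 2 (valence 4) → 2 H
  atom 18: F (halogen, monovalent) → 0 H
Totals → C:14, H:15, F:1, O:3.
In Hill order: C14H15FO3.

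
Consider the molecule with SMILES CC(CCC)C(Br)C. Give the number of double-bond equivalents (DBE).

0

Molecular formula: C7H15Br.
DoU = (2C + 2 + N − H − X) / 2, where X is the halogen count and O/S are ignored.
    = (2·7 + 2 + 0 − 15 − 1) / 2 = 0 / 2 = 0.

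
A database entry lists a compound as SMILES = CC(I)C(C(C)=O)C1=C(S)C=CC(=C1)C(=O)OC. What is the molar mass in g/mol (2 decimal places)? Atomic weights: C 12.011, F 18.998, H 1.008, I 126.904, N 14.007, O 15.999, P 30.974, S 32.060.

First, the molecular formula is C13H15IO3S (counting implicit H from valence).
  C: 13 × 12.011 = 156.143
  H: 15 × 1.008 = 15.120
  I: 1 × 126.904 = 126.904
  O: 3 × 15.999 = 47.997
  S: 1 × 32.060 = 32.060
Sum: 13×12.011 + 15×1.008 + 1×126.904 + 3×15.999 + 1×32.060 = 378.224 → 378.22 g/mol.

378.22 g/mol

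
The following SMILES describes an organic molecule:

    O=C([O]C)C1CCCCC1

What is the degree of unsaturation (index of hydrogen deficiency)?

Degree of unsaturation = (number of rings) + (number of π bonds).
Ring closures in the SMILES: 1.
π bonds: 1 double bond (each 1 DoU) → 1 DoU from unsaturation.
Total DoU = 1 + 1 = 2.

2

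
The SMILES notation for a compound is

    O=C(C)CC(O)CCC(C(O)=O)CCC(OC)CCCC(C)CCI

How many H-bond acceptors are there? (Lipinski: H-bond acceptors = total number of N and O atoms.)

N atoms: 0; O atoms: 5.
Lipinski HBA = 0 + 5 = 5.

5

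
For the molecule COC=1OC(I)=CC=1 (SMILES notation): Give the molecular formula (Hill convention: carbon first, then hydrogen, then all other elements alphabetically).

C5H5IO2

Walk through each heavy atom and fill implicit hydrogens from standard valence (C 4, N 3, O 2, S 2, halogen 1):
  atom 1: C, bond orders sum to 1 (valence 4) → 3 H
  atom 2: O, bond orders sum to 2 (valence 2) → 0 H
  atom 3: C, bond orders sum to 4 (valence 4) → 0 H
  atom 4: O, bond orders sum to 2 (valence 2) → 0 H
  atom 5: C, bond orders sum to 4 (valence 4) → 0 H
  atom 6: I (halogen, monovalent) → 0 H
  atom 7: C, bond orders sum to 3 (valence 4) → 1 H
  atom 8: C, bond orders sum to 3 (valence 4) → 1 H
Totals → C:5, H:5, I:1, O:2.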